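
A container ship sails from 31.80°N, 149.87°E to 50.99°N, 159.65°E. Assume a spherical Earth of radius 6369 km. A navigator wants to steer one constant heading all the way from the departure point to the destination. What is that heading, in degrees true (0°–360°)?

Meridional parts: M(φ₁)=+0.5859, M(φ₂)=+1.0378 → ΔM = +0.4519;  Δλ = +0.1707 rad
tan C = Δλ / ΔM = +0.3777 → C = 20.69°

20.7°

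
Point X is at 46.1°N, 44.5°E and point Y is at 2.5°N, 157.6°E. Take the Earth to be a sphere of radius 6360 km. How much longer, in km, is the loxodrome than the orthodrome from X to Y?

Great circle: cos σ = sin φ₁ sin φ₂ + cos φ₁ cos φ₂ cos Δλ,  σ = 1.8135 rad → d_gc = 11534.1 km
Rhumb line: Δψ = -0.8651, q = Δφ/Δψ = 0.8796, d_rh = R√(Δφ²+q²Δλ²) = 12056.7 km
Excess = 12056.7 − 11534.1 = 522.6 ≈ 523 km

523 km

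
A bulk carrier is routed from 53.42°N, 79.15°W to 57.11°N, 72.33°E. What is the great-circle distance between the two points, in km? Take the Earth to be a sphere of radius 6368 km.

cos σ = sin φ₁ sin φ₂ + cos φ₁ cos φ₂ cos Δλ
      = sin(53.42°)sin(57.11°) + cos(53.42°)cos(57.11°)cos(151.48°) = 0.3900
σ = 67.047° → d = Rσ = 6368·1.17020 = 7452 km

7452 km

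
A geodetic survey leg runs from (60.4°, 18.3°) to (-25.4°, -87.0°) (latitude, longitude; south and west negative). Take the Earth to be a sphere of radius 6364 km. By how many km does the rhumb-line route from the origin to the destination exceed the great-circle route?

400 km

Great circle: cos σ = sin φ₁ sin φ₂ + cos φ₁ cos φ₂ cos Δλ,  σ = 2.0837 rad → d_gc = 13260.6 km
Rhumb line: Δψ = -1.7896, q = Δφ/Δψ = 0.8368, d_rh = R√(Δφ²+q²Δλ²) = 13660.4 km
Excess = 13660.4 − 13260.6 = 399.8 ≈ 400 km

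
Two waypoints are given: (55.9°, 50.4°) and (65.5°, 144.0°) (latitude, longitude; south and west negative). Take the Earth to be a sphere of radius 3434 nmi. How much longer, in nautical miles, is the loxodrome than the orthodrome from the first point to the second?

243 nmi

Great circle: cos σ = sin φ₁ sin φ₂ + cos φ₁ cos φ₂ cos Δλ,  σ = 0.7394 rad → d_gc = 2538.9 nmi
Rhumb line: Δψ = +0.3454, q = Δφ/Δψ = 0.4851, d_rh = R√(Δφ²+q²Δλ²) = 2781.7 nmi
Excess = 2781.7 − 2538.9 = 242.8 ≈ 243 nmi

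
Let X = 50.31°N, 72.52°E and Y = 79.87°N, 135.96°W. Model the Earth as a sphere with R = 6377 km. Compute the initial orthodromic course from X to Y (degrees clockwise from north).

θ = atan2( sin Δλ·cos φ₂ ,  cos φ₁ sin φ₂ − sin φ₁ cos φ₂ cos Δλ )
  = atan2(+0.0839, +0.7476) = 6.40°

6.4°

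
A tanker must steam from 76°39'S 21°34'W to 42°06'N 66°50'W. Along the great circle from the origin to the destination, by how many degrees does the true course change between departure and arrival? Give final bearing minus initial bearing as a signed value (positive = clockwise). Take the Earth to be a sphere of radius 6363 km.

At departure: θ₁ = atan2(sin Δλ cos φ₂, cos φ₁ sin φ₂ − sin φ₁ cos φ₂ cos Δλ) = 321.51°
At arrival: θ₂ = atan2(sin Δλ cos φ₁, −cos φ₂ sin φ₁ + sin φ₂ cos φ₁ cos Δλ) = 348.83°
Δθ = θ₂ − θ₁ = +27.3°

+27.3°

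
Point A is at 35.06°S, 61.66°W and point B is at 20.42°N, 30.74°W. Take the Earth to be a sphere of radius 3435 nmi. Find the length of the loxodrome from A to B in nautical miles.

3764 nmi

Rhumb course C = atan2(Δλ, Δψ) with Δψ = ln[tan(π/4+φ₂/2)/tan(π/4+φ₁/2)] = +1.0183, Δλ = +0.5397 → C = 27.92°
d = R·|Δφ| / |cos C| = 3435·0.96831 / 0.88359 = 3764 nmi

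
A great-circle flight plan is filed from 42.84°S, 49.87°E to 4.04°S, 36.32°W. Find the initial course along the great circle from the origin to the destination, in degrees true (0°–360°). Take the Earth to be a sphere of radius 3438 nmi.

269.6°

N = sin Δλ·cos φ₂ = -0.9953;  D = cos φ₁ sin φ₂ − sin φ₁ cos φ₂ cos Δλ = -0.0066
initial course = atan2(N, D) = 269.62°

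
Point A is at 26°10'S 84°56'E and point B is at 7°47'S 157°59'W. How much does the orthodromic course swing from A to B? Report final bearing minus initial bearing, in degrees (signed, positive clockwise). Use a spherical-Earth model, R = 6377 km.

Initial bearing θ₁ = atan2(sin Δλ cos φ₂, cos φ₁ sin φ₂ − sin φ₁ cos φ₂ cos Δλ) = 109.97°
Final bearing θ₂ = (initial bearing from the destination back to the start) + 180° = 58.37°
Δθ = θ₂ − θ₁ = -51.6°

-51.6°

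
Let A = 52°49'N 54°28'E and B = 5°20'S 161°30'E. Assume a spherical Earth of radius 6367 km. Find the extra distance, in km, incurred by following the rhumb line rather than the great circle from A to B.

Great circle: cos σ = sin φ₁ sin φ₂ + cos φ₁ cos φ₂ cos Δλ,  σ = 1.8238 rad → d_gc = 11612.2 km
Rhumb line: Δψ = -1.1827, q = Δφ/Δψ = 0.8581, d_rh = R√(Δφ²+q²Δλ²) = 12079.9 km
Excess = 12079.9 − 11612.2 = 467.7 ≈ 468 km

468 km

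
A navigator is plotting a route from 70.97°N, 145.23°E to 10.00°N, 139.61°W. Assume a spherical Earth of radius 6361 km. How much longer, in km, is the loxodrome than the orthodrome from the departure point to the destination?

Great circle: cos σ = sin φ₁ sin φ₂ + cos φ₁ cos φ₂ cos Δλ,  σ = 1.3218 rad → d_gc = 8408.2 km
Rhumb line: Δψ = -1.6107, q = Δφ/Δψ = 0.6607, d_rh = R√(Δφ²+q²Δλ²) = 8729.8 km
Excess = 8729.8 − 8408.2 = 321.6 ≈ 322 km

322 km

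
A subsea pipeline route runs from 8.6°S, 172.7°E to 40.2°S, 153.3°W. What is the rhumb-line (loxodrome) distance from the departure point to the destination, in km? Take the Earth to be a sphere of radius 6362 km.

Rhumb course C = atan2(Δλ, Δψ) with Δψ = ln[tan(π/4+φ₂/2)/tan(π/4+φ₁/2)] = -0.6168, Δλ = +0.5934 → C = 136.11°
d = R·|Δφ| / |cos C| = 6362·0.55152 / 0.72064 = 4869 km

4869 km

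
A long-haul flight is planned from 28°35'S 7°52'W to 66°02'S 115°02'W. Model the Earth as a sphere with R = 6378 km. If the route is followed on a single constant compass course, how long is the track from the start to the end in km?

8649 km

Δψ = ln[tan(π/4+φ₂/2)/tan(π/4+φ₁/2)] = -1.0290;  Δφ = -0.6536 rad,  Δλ = -1.8704 rad
q = Δφ/Δψ = 0.6352
d = R·√(Δφ² + q²Δλ²) = 6378·1.35600 = 8649 km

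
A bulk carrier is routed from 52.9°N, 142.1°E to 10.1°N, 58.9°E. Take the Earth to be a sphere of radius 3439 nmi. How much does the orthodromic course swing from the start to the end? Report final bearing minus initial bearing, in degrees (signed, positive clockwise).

-53.0°

Initial bearing θ₁ = atan2(sin Δλ cos φ₂, cos φ₁ sin φ₂ − sin φ₁ cos φ₂ cos Δλ) = 270.75°
Final bearing θ₂ = (initial bearing from the destination back to the start) + 180° = 217.78°
Δθ = θ₂ − θ₁ = -53.0°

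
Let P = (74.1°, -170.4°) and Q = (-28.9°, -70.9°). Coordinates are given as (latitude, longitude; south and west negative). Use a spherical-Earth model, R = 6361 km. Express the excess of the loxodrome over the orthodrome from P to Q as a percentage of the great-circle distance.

Great circle: σ = 2.0995 rad → d_gc = Rσ = 13354.7 km
Rhumb: Δφ = -1.7977, Δλ = +1.7366, Δψ = -2.4959, q = Δφ/Δψ = 0.7203 → d_rh = R√(Δφ²+q²Δλ²) = 13930.8 km
Excess = (13930.8 − 13354.7) / 13354.7 = 576.1 / 13354.7 = 4.31% ≈ 4.3%

4.3%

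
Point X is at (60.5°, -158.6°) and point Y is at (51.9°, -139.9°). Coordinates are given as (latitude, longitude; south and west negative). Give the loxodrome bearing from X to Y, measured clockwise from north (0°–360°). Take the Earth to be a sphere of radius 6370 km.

Meridional parts: M(φ₁)=+1.3345, M(φ₂)=+1.0633 → ΔM = -0.2712;  Δλ = +0.3264 rad
tan C = Δλ / ΔM = -1.2034 → C = 129.73°

129.7°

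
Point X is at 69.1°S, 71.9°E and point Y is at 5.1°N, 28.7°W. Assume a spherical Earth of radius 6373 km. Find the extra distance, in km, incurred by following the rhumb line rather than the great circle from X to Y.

634 km

Great circle: cos σ = sin φ₁ sin φ₂ + cos φ₁ cos φ₂ cos Δλ,  σ = 1.7198 rad → d_gc = 10960.0 km
Rhumb line: Δψ = +1.7796, q = Δφ/Δψ = 0.7277, d_rh = R√(Δφ²+q²Δλ²) = 11594.1 km
Excess = 11594.1 − 10960.0 = 634.1 ≈ 634 km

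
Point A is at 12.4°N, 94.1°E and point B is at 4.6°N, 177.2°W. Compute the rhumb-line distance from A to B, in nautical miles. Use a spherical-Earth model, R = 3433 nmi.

5273 nmi

Rhumb course C = atan2(Δλ, Δψ) with Δψ = ln[tan(π/4+φ₂/2)/tan(π/4+φ₁/2)] = -0.1378, Δλ = +1.5481 → C = 95.09°
d = R·|Δφ| / |cos C| = 3433·0.13614 / 0.08864 = 5273 nmi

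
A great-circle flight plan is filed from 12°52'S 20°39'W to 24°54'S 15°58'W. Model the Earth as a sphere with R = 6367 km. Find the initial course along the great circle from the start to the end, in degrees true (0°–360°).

N = sin Δλ·cos φ₂ = +0.0741;  D = cos φ₁ sin φ₂ − sin φ₁ cos φ₂ cos Δλ = -0.2092
initial course = atan2(N, D) = 160.50°

160.5°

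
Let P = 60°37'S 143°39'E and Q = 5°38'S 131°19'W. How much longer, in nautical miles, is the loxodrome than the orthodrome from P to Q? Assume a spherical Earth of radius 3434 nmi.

185 nmi

Great circle: cos σ = sin φ₁ sin φ₂ + cos φ₁ cos φ₂ cos Δλ,  σ = 1.4426 rad → d_gc = 4954.0 nmi
Rhumb line: Δψ = +1.2402, q = Δφ/Δψ = 0.7738, d_rh = R√(Δφ²+q²Δλ²) = 5139.1 nmi
Excess = 5139.1 − 4954.0 = 185.1 ≈ 185 nmi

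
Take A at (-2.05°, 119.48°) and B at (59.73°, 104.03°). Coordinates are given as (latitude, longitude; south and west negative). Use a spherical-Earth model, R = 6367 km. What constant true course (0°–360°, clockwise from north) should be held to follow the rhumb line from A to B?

Δψ = ln[tan(π/4+φ₂/2)/tan(π/4+φ₁/2)] = +1.3434
Δλ = -0.2697 rad (taken the short way round)
course = atan2(Δλ, Δψ) = 348.65°

348.6°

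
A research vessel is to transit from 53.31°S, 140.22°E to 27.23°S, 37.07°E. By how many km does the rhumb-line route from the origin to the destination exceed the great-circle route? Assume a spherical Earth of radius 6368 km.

618 km

Great circle: cos σ = sin φ₁ sin φ₂ + cos φ₁ cos φ₂ cos Δλ,  σ = 1.3222 rad → d_gc = 8419.75 km
Rhumb line: Δψ = +0.6096, q = Δφ/Δψ = 0.7467, d_rh = R√(Δφ²+q²Δλ²) = 9037.33 km
Excess = 9037.33 − 8419.75 = 617.58 ≈ 618 km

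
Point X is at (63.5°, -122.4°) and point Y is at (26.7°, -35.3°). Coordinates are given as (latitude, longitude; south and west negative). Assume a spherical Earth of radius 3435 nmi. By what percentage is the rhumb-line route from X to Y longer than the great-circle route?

5.8%

Great circle: σ = 1.1348 rad → d_gc = Rσ = 3898.2 nmi
Rhumb: Δφ = -0.6423, Δλ = +1.5202, Δψ = -0.9623, q = Δφ/Δψ = 0.6674 → d_rh = R√(Δφ²+q²Δλ²) = 4124.8 nmi
Excess = (4124.8 − 3898.2) / 3898.2 = 226.6 / 3898.2 = 5.81% ≈ 5.8%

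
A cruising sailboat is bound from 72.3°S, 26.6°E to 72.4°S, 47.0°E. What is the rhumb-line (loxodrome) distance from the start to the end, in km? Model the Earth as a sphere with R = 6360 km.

687 km

Δψ = ln[tan(π/4+φ₂/2)/tan(π/4+φ₁/2)] = -0.0058;  Δφ = -0.0017 rad,  Δλ = +0.3560 rad
q = Δφ/Δψ = 0.3032
d = R·√(Δφ² + q²Δλ²) = 6360·0.10797 = 687 km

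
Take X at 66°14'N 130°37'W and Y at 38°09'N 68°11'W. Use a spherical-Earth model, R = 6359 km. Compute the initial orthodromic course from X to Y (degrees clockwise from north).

96.9°

N = sin Δλ·cos φ₂ = +0.6971;  D = cos φ₁ sin φ₂ − sin φ₁ cos φ₂ cos Δλ = -0.0841
initial course = atan2(N, D) = 96.88°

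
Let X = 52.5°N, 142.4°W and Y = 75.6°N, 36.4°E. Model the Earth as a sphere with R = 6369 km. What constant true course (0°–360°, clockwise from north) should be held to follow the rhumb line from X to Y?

72.4°

Δψ = ln[tan(π/4+φ₂/2)/tan(π/4+φ₁/2)] = +0.9884
Δλ = +3.1206 rad (taken the short way round)
course = atan2(Δλ, Δψ) = 72.42°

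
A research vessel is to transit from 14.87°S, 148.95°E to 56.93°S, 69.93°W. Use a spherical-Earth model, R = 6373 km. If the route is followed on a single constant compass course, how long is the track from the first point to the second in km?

12977 km

Δψ = ln[tan(π/4+φ₂/2)/tan(π/4+φ₁/2)] = -0.9519;  Δφ = -0.7341 rad,  Δλ = +2.4630 rad
q = Δφ/Δψ = 0.7711
d = R·√(Δφ² + q²Δλ²) = 6373·2.03627 = 12977 km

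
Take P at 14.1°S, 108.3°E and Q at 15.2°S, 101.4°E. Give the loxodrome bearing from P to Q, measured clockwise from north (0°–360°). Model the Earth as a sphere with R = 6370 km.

Δψ = ln[tan(π/4+φ₂/2)/tan(π/4+φ₁/2)] = -0.0198
Δλ = -0.1204 rad (taken the short way round)
course = atan2(Δλ, Δψ) = 260.64°

260.6°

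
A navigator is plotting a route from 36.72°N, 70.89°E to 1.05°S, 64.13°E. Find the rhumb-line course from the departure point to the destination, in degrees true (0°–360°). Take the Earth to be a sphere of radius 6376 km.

Meridional parts: M(φ₁)=+0.6899, M(φ₂)=-0.0183 → ΔM = -0.7082;  Δλ = -0.1180 rad
tan C = Δλ / ΔM = +0.1666 → C = 189.46°

189.5°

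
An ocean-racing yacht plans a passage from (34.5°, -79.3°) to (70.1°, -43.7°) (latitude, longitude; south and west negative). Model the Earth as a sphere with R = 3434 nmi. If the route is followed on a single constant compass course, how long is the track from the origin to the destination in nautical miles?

2451 nmi

Rhumb course C = atan2(Δλ, Δψ) with Δψ = ln[tan(π/4+φ₂/2)/tan(π/4+φ₁/2)] = +1.0983, Δλ = +0.6213 → C = 29.50°
d = R·|Δφ| / |cos C| = 3434·0.62134 / 0.87038 = 2451 nmi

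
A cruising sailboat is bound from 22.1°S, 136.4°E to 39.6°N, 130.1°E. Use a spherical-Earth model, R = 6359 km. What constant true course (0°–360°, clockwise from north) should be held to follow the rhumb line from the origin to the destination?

Δψ = ln[tan(π/4+φ₂/2)/tan(π/4+φ₁/2)] = +1.1495
Δλ = -0.1100 rad (taken the short way round)
course = atan2(Δλ, Δψ) = 354.54°

354.5°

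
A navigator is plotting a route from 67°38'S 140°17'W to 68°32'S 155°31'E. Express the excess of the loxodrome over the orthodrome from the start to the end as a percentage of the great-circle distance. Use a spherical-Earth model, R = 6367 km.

4.7%

Great circle: σ = 0.3996 rad → d_gc = Rσ = 2544.1 km
Rhumb: Δφ = -0.0157, Δλ = -1.1205, Δψ = -0.0421, q = Δφ/Δψ = 0.3732 → d_rh = R√(Δφ²+q²Δλ²) = 2664.4 km
Excess = (2664.4 − 2544.1) / 2544.1 = 120.3 / 2544.1 = 4.73% ≈ 4.7%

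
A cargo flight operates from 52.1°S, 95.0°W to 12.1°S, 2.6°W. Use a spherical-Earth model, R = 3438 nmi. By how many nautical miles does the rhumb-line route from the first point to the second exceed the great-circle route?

202 nmi

Great circle: cos σ = sin φ₁ sin φ₂ + cos φ₁ cos φ₂ cos Δλ,  σ = 1.4301 rad → d_gc = 4916.6 nmi
Rhumb line: Δψ = +0.8562, q = Δφ/Δψ = 0.8154, d_rh = R√(Δφ²+q²Δλ²) = 5118.3 nmi
Excess = 5118.3 − 4916.6 = 201.7 ≈ 202 nmi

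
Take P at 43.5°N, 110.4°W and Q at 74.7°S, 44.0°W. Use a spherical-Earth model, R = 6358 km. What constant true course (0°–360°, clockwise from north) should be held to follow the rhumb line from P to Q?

157.9°

Δψ = ln[tan(π/4+φ₂/2)/tan(π/4+φ₁/2)] = -2.8524
Δλ = +1.1589 rad (taken the short way round)
course = atan2(Δλ, Δψ) = 157.89°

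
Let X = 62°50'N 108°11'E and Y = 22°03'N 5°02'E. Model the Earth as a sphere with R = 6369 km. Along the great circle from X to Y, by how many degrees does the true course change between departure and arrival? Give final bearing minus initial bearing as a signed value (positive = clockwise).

-84.5°

At departure: θ₁ = atan2(sin Δλ cos φ₂, cos φ₁ sin φ₂ − sin φ₁ cos φ₂ cos Δλ) = 291.69°
At arrival: θ₂ = atan2(sin Δλ cos φ₁, −cos φ₂ sin φ₁ + sin φ₂ cos φ₁ cos Δλ) = 207.24°
Δθ = θ₂ − θ₁ = -84.5°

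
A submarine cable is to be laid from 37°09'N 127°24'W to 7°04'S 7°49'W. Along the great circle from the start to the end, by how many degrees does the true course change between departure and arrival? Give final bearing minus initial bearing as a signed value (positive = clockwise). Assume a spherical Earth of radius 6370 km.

At departure: θ₁ = atan2(sin Δλ cos φ₂, cos φ₁ sin φ₂ − sin φ₁ cos φ₂ cos Δλ) = 77.09°
At arrival: θ₂ = atan2(sin Δλ cos φ₁, −cos φ₂ sin φ₁ + sin φ₂ cos φ₁ cos Δλ) = 128.48°
Δθ = θ₂ − θ₁ = +51.4°

+51.4°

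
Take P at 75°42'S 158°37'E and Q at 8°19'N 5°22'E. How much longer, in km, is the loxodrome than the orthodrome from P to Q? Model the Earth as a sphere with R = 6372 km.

2279 km

Great circle: cos σ = sin φ₁ sin φ₂ + cos φ₁ cos φ₂ cos Δλ,  σ = 1.9374 rad → d_gc = 12344.8 km
Rhumb line: Δψ = +2.2216, q = Δφ/Δψ = 0.6601, d_rh = R√(Δφ²+q²Δλ²) = 14623.9 km
Excess = 14623.9 − 12344.8 = 2279.1 ≈ 2279 km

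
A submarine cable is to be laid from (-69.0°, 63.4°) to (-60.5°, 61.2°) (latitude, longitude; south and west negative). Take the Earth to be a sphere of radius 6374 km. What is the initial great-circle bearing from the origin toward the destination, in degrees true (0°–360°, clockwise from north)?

N = sin Δλ·cos φ₂ = -0.0189;  D = cos φ₁ sin φ₂ − sin φ₁ cos φ₂ cos Δλ = +0.1475
initial course = atan2(N, D) = 352.70°

352.7°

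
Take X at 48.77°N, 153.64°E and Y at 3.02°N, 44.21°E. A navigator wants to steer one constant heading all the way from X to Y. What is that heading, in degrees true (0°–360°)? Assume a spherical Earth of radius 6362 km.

244.2°

Δψ = ln[tan(π/4+φ₂/2)/tan(π/4+φ₁/2)] = -0.9250
Δλ = -1.9099 rad (taken the short way round)
course = atan2(Δλ, Δψ) = 244.16°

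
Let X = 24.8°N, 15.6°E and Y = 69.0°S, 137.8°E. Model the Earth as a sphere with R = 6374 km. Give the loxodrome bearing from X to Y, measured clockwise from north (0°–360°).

Meridional parts: M(φ₁)=+0.4470, M(φ₂)=-1.6856 → ΔM = -2.1326;  Δλ = +2.1328 rad
tan C = Δλ / ΔM = -1.0001 → C = 135.00°

135.0°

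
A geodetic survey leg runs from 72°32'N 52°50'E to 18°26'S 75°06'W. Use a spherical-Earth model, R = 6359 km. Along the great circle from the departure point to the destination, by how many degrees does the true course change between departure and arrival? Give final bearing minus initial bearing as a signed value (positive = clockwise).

Initial bearing θ₁ = atan2(sin Δλ cos φ₂, cos φ₁ sin φ₂ − sin φ₁ cos φ₂ cos Δλ) = 301.66°
Final bearing θ₂ = (initial bearing from the destination back to the start) + 180° = 195.62°
Δθ = θ₂ − θ₁ = -106.0°

-106.0°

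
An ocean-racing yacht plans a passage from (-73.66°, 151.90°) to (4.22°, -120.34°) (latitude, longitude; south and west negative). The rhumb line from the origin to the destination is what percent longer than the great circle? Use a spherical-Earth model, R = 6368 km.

Great circle: σ = 1.6305 rad → d_gc = Rσ = 10382.9 km
Rhumb: Δφ = +1.3593, Δλ = +1.5317, Δψ = +2.0147, q = Δφ/Δψ = 0.6747 → d_rh = R√(Δφ²+q²Δλ²) = 10873.3 km
Excess = (10873.3 − 10382.9) / 10382.9 = 490.4 / 10382.9 = 4.72% ≈ 4.7%

4.7%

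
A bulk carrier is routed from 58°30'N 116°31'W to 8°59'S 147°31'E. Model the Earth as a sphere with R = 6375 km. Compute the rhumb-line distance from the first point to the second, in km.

Rhumb course C = atan2(Δλ, Δψ) with Δψ = ln[tan(π/4+φ₂/2)/tan(π/4+φ₁/2)] = -1.4232, Δλ = -1.6749 → C = 229.65°
d = R·|Δφ| / |cos C| = 6375·1.17781 / 0.64751 = 11596 km

11596 km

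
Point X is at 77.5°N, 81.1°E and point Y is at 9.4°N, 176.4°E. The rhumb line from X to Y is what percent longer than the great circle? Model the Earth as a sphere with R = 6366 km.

7.1%

Great circle: σ = 1.4306 rad → d_gc = Rσ = 9107.2 km
Rhumb: Δφ = -1.1886, Δλ = +1.6633, Δψ = -2.0469, q = Δφ/Δψ = 0.5807 → d_rh = R√(Δφ²+q²Δλ²) = 9749.6 km
Excess = (9749.6 − 9107.2) / 9107.2 = 642.4 / 9107.2 = 7.054% ≈ 7.1%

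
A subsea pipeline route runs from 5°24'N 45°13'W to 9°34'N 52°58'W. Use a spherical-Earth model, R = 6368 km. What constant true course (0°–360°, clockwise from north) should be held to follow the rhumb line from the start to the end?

298.5°

Meridional parts: M(φ₁)=+0.0944, M(φ₂)=+0.1678 → ΔM = +0.0734;  Δλ = -0.1353 rad
tan C = Δλ / ΔM = -1.8437 → C = 298.47°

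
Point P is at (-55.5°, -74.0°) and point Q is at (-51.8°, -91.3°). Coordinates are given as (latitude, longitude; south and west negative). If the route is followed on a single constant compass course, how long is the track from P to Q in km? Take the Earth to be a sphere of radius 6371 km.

1211 km

Rhumb course C = atan2(Δλ, Δψ) with Δψ = ln[tan(π/4+φ₂/2)/tan(π/4+φ₁/2)] = +0.1090, Δλ = -0.3019 → C = 289.86°
d = R·|Δφ| / |cos C| = 6371·0.06458 / 0.33966 = 1211 km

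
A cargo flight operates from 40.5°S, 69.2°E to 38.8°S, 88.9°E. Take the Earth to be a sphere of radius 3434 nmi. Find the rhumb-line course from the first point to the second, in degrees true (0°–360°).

Meridional parts: M(φ₁)=-0.7743, M(φ₂)=-0.7358 → ΔM = +0.0385;  Δλ = +0.3438 rad
tan C = Δλ / ΔM = +8.9217 → C = 83.60°

83.6°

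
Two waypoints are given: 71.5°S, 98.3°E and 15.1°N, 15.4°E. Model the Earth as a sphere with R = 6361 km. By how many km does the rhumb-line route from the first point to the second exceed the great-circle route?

Great circle: cos σ = sin φ₁ sin φ₂ + cos φ₁ cos φ₂ cos Δλ,  σ = 1.7815 rad → d_gc = 11332.3 km
Rhumb line: Δψ = +2.0815, q = Δφ/Δψ = 0.7261, d_rh = R√(Δφ²+q²Δλ²) = 11708.9 km
Excess = 11708.9 − 11332.3 = 376.6 ≈ 377 km

377 km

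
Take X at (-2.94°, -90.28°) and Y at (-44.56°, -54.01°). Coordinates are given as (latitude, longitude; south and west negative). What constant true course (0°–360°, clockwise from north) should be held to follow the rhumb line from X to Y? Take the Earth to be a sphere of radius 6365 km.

Δψ = ln[tan(π/4+φ₂/2)/tan(π/4+φ₁/2)] = -0.8192
Δλ = +0.6330 rad (taken the short way round)
course = atan2(Δλ, Δψ) = 142.31°

142.3°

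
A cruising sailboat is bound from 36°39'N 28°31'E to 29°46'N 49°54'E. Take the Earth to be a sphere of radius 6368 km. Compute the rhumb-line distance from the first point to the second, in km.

Δψ = ln[tan(π/4+φ₂/2)/tan(π/4+φ₁/2)] = -0.1437;  Δφ = -0.1201 rad,  Δλ = +0.3732 rad
q = Δφ/Δψ = 0.8357
d = R·√(Δφ² + q²Δλ²) = 6368·0.33425 = 2128 km

2128 km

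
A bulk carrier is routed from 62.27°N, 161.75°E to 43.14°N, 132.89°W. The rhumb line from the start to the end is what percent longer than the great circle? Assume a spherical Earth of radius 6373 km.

Great circle: σ = 0.7276 rad → d_gc = Rσ = 4636.7 km
Rhumb: Δφ = -0.3339, Δλ = +1.1407, Δψ = -0.5629, q = Δφ/Δψ = 0.5932 → d_rh = R√(Δφ²+q²Δλ²) = 4808.7 km
Excess = (4808.7 − 4636.7) / 4636.7 = 172.0 / 4636.7 = 3.71% ≈ 3.7%

3.7%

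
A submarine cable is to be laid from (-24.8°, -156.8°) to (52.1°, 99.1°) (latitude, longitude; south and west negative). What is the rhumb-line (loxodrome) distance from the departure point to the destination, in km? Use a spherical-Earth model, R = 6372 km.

13349 km

Δψ = ln[tan(π/4+φ₂/2)/tan(π/4+φ₁/2)] = +1.5160;  Δφ = +1.3422 rad,  Δλ = -1.8169 rad
q = Δφ/Δψ = 0.8853
d = R·√(Δφ² + q²Δλ²) = 6372·2.09492 = 13349 km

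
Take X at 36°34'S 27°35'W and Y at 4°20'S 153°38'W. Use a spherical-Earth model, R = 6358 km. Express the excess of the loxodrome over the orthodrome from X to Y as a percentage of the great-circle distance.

Great circle: σ = 2.0112 rad → d_gc = Rσ = 12787.1 km
Rhumb: Δφ = +0.5626, Δλ = -2.2000, Δψ = +0.6108, q = Δφ/Δψ = 0.9210 → d_rh = R√(Δφ²+q²Δλ²) = 13369.7 km
Excess = (13369.7 − 12787.1) / 12787.1 = 582.6 / 12787.1 = 4.56% ≈ 4.6%

4.6%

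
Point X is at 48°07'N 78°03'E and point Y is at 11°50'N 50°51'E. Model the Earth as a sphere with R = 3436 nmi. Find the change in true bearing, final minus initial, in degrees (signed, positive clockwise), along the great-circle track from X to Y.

Initial bearing θ₁ = atan2(sin Δλ cos φ₂, cos φ₁ sin φ₂ − sin φ₁ cos φ₂ cos Δλ) = 221.19°
Final bearing θ₂ = (initial bearing from the destination back to the start) + 180° = 206.69°
Δθ = θ₂ − θ₁ = -14.5°

-14.5°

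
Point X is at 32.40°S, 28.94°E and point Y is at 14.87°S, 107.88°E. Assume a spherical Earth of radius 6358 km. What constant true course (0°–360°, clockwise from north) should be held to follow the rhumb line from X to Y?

Δψ = ln[tan(π/4+φ₂/2)/tan(π/4+φ₁/2)] = +0.3358
Δλ = +1.3778 rad (taken the short way round)
course = atan2(Δλ, Δψ) = 76.30°

76.3°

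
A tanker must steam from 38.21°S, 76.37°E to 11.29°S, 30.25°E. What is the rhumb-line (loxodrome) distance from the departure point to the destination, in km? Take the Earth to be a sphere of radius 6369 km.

5483 km

Rhumb course C = atan2(Δλ, Δψ) with Δψ = ln[tan(π/4+φ₂/2)/tan(π/4+φ₁/2)] = +0.5243, Δλ = -0.8049 → C = 303.08°
d = R·|Δφ| / |cos C| = 6369·0.46984 / 0.54579 = 5483 km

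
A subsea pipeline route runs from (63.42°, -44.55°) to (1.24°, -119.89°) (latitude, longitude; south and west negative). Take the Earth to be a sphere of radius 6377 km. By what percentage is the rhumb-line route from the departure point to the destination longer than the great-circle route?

Great circle: σ = 1.4378 rad → d_gc = Rσ = 9169.1 km
Rhumb: Δφ = -1.0852, Δλ = -1.3149, Δψ = -1.4214, q = Δφ/Δψ = 0.7635 → d_rh = R√(Δφ²+q²Δλ²) = 9427.8 km
Excess = (9427.8 − 9169.1) / 9169.1 = 258.7 / 9169.1 = 2.82% ≈ 2.8%

2.8%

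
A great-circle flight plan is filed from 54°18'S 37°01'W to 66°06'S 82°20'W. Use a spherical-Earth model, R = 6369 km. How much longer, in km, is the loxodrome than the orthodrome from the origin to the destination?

55 km

Great circle: cos σ = sin φ₁ sin φ₂ + cos φ₁ cos φ₂ cos Δλ,  σ = 0.4306 rad → d_gc = 2742.8 km
Rhumb line: Δψ = -0.4197, q = Δφ/Δψ = 0.4907, d_rh = R√(Δφ²+q²Δλ²) = 2798.2 km
Excess = 2798.2 − 2742.8 = 55.4 ≈ 55 km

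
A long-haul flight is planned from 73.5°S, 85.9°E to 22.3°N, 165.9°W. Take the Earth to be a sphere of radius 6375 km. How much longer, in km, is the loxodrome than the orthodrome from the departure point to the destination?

759 km

Great circle: cos σ = sin φ₁ sin φ₂ + cos φ₁ cos φ₂ cos Δλ,  σ = 2.0330 rad → d_gc = 12960.2 km
Rhumb line: Δψ = +2.3305, q = Δφ/Δψ = 0.7175, d_rh = R√(Δφ²+q²Δλ²) = 13719.4 km
Excess = 13719.4 − 12960.2 = 759.2 ≈ 759 km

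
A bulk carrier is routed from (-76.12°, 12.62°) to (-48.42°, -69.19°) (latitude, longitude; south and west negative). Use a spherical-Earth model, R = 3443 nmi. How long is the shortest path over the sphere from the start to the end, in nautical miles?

2494 nmi

Haversine: a = sin²(Δφ/2)+cos φ₁ cos φ₂ sin²(Δλ/2) = 0.12557;  σ = 2·atan2(√a,√(1−a))
σ = 41.508° → d = Rσ = 3443·0.72444 = 2494 nmi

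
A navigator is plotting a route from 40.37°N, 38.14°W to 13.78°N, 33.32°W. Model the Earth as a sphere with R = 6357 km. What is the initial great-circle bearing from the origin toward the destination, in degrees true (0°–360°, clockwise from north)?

169.6°

θ = atan2( sin Δλ·cos φ₂ ,  cos φ₁ sin φ₂ − sin φ₁ cos φ₂ cos Δλ )
  = atan2(+0.0816, -0.4454) = 169.62°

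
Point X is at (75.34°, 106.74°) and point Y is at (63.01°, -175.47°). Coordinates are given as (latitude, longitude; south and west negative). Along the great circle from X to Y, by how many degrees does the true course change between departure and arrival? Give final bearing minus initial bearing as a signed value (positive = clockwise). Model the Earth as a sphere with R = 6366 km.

Initial bearing θ₁ = atan2(sin Δλ cos φ₂, cos φ₁ sin φ₂ − sin φ₁ cos φ₂ cos Δλ) = 73.35°
Final bearing θ₂ = (initial bearing from the destination back to the start) + 180° = 147.71°
Δθ = θ₂ − θ₁ = +74.4°

+74.4°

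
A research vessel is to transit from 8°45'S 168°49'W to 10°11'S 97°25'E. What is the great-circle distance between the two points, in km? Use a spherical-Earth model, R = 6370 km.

Haversine: a = sin²(Δφ/2)+cos φ₁ cos φ₂ sin²(Δλ/2) = 0.51851;  σ = 2·atan2(√a,√(1−a))
σ = 92.121° → d = Rσ = 6370·1.60782 = 10242 km

10242 km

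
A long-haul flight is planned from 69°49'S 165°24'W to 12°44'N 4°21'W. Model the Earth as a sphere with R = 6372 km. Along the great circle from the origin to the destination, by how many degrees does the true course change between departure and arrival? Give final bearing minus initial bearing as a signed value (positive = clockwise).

At departure: θ₁ = atan2(sin Δλ cos φ₂, cos φ₁ sin φ₂ − sin φ₁ cos φ₂ cos Δλ) = 158.15°
At arrival: θ₂ = atan2(sin Δλ cos φ₁, −cos φ₂ sin φ₁ + sin φ₂ cos φ₁ cos Δλ) = 7.57°
Δθ = θ₂ − θ₁ = -150.6°

-150.6°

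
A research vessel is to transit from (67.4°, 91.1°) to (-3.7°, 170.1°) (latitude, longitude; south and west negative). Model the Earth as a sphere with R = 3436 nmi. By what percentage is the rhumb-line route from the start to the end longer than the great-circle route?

Great circle: σ = 1.5572 rad → d_gc = Rσ = 5350.5 nmi
Rhumb: Δφ = -1.2409, Δλ = +1.3788, Δψ = -1.6750, q = Δφ/Δψ = 0.7409 → d_rh = R√(Δφ²+q²Δλ²) = 5522.7 nmi
Excess = (5522.7 − 5350.5) / 5350.5 = 172.2 / 5350.5 = 3.22% ≈ 3.2%

3.2%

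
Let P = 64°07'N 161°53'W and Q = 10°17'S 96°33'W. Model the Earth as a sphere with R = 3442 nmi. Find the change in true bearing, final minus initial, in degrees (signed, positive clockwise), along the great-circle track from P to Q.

+40.0°

Initial bearing θ₁ = atan2(sin Δλ cos φ₂, cos φ₁ sin φ₂ − sin φ₁ cos φ₂ cos Δλ) = 116.58°
Final bearing θ₂ = (initial bearing from the destination back to the start) + 180° = 156.62°
Δθ = θ₂ − θ₁ = +40.0°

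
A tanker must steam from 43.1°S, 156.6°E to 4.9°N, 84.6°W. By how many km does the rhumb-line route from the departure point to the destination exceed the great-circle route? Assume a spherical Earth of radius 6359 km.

Great circle: cos σ = sin φ₁ sin φ₂ + cos φ₁ cos φ₂ cos Δλ,  σ = 1.9920 rad → d_gc = 12667.0 km
Rhumb line: Δψ = +0.9209, q = Δφ/Δψ = 0.9098, d_rh = R√(Δφ²+q²Δλ²) = 13125.0 km
Excess = 13125.0 − 12667.0 = 458.0 ≈ 458 km

458 km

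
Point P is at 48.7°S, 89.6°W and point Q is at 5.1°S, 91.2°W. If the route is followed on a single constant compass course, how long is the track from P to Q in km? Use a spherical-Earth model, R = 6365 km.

4846 km

Rhumb course C = atan2(Δλ, Δψ) with Δψ = ln[tan(π/4+φ₂/2)/tan(π/4+φ₁/2)] = +0.8867, Δλ = -0.0279 → C = 358.20°
d = R·|Δφ| / |cos C| = 6365·0.76096 / 0.99950 = 4846 km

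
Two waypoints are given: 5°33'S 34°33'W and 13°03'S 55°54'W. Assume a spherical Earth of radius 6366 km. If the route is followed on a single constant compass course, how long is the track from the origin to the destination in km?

Δψ = ln[tan(π/4+φ₂/2)/tan(π/4+φ₁/2)] = -0.1327;  Δφ = -0.1309 rad,  Δλ = -0.3726 rad
q = Δφ/Δψ = 0.9861
d = R·√(Δφ² + q²Δλ²) = 6366·0.39007 = 2483 km

2483 km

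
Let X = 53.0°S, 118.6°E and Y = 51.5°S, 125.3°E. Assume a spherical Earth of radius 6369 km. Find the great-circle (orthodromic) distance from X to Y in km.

485 km

Haversine: a = sin²(Δφ/2)+cos φ₁ cos φ₂ sin²(Δλ/2) = 0.00145;  σ = 2·atan2(√a,√(1−a))
σ = 4.365° → d = Rσ = 6369·0.07619 = 485 km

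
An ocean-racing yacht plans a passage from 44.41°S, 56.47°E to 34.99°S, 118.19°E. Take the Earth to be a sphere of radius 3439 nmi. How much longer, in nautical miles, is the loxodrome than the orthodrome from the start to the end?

Great circle: cos σ = sin φ₁ sin φ₂ + cos φ₁ cos φ₂ cos Δλ,  σ = 0.8250 rad → d_gc = 2837.2 nmi
Rhumb line: Δψ = +0.2143, q = Δφ/Δψ = 0.7673, d_rh = R√(Δφ²+q²Δλ²) = 2898.3 nmi
Excess = 2898.3 − 2837.2 = 61.1 ≈ 61 nmi

61 nmi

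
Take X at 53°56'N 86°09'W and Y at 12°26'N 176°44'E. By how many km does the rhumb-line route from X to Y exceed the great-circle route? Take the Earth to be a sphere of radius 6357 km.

458 km

Great circle: cos σ = sin φ₁ sin φ₂ + cos φ₁ cos φ₂ cos Δλ,  σ = 1.4678 rad → d_gc = 9330.8 km
Rhumb line: Δψ = -0.9035, q = Δφ/Δψ = 0.8017, d_rh = R√(Δφ²+q²Δλ²) = 9788.9 km
Excess = 9788.9 − 9330.8 = 458.1 ≈ 458 km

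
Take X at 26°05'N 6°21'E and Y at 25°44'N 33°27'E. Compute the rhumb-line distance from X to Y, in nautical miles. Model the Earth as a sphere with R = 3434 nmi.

1461 nmi

Δψ = ln[tan(π/4+φ₂/2)/tan(π/4+φ₁/2)] = -0.0068;  Δφ = -0.0061 rad,  Δλ = +0.4730 rad
q = Δφ/Δψ = 0.8995
d = R·√(Δφ² + q²Δλ²) = 3434·0.42549 = 1461 nmi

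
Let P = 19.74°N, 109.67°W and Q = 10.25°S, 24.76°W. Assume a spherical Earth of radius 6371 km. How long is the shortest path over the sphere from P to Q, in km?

9867 km

Haversine: a = sin²(Δφ/2)+cos φ₁ cos φ₂ sin²(Δλ/2) = 0.48896;  σ = 2·atan2(√a,√(1−a))
σ = 88.735° → d = Rσ = 6371·1.54872 = 9867 km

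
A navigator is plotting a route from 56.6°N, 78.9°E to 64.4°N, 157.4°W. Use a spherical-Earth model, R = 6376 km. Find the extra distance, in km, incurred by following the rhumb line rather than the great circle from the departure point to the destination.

1052 km

Great circle: cos σ = sin φ₁ sin φ₂ + cos φ₁ cos φ₂ cos Δλ,  σ = 0.9009 rad → d_gc = 5744.0 km
Rhumb line: Δψ = +0.2780, q = Δφ/Δψ = 0.4897, d_rh = R√(Δφ²+q²Δλ²) = 6796.0 km
Excess = 6796.0 − 5744.0 = 1052.0 ≈ 1052 km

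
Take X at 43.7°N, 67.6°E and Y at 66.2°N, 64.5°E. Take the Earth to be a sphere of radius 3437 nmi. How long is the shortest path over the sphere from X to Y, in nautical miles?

1354 nmi

Haversine: a = sin²(Δφ/2)+cos φ₁ cos φ₂ sin²(Δλ/2) = 0.03827;  σ = 2·atan2(√a,√(1−a))
σ = 22.564° → d = Rσ = 3437·0.39381 = 1354 nmi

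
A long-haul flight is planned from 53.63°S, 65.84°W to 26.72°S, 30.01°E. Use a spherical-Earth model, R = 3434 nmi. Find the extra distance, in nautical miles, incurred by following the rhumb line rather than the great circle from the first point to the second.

264 nmi

Great circle: cos σ = sin φ₁ sin φ₂ + cos φ₁ cos φ₂ cos Δλ,  σ = 1.2576 rad → d_gc = 4318.8 nmi
Rhumb line: Δψ = +0.6290, q = Δφ/Δψ = 0.7467, d_rh = R√(Δφ²+q²Δλ²) = 4582.7 nmi
Excess = 4582.7 − 4318.8 = 263.9 ≈ 264 nmi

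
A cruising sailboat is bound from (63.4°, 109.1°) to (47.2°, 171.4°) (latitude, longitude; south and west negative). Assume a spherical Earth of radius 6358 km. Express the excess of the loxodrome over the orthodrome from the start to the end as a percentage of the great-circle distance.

3.6%

Great circle: σ = 0.6477 rad → d_gc = Rσ = 4118.0 km
Rhumb: Δφ = -0.2827, Δλ = +1.0873, Δψ = -0.5055, q = Δφ/Δψ = 0.5593 → d_rh = R√(Δφ²+q²Δλ²) = 4264.2 km
Excess = (4264.2 − 4118.0) / 4118.0 = 146.2 / 4118.0 = 3.5503% ≈ 3.6%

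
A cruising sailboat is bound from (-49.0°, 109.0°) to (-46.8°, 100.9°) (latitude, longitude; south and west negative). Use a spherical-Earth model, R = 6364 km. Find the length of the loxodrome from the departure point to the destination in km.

651 km

Δψ = ln[tan(π/4+φ₂/2)/tan(π/4+φ₁/2)] = +0.0573;  Δφ = +0.0384 rad,  Δλ = -0.1414 rad
q = Δφ/Δψ = 0.6703
d = R·√(Δφ² + q²Δλ²) = 6364·0.10224 = 651 km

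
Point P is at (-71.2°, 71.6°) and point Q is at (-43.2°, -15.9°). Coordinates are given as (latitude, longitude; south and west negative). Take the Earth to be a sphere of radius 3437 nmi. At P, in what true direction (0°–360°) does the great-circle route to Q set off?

θ = atan2( sin Δλ·cos φ₂ ,  cos φ₁ sin φ₂ − sin φ₁ cos φ₂ cos Δλ )
  = atan2(-0.7283, -0.1905) = 255.34°

255.3°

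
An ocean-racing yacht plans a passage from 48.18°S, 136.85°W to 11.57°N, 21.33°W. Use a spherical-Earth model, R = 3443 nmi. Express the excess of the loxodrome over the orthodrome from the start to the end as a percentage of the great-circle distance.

3.3%

Great circle: σ = 2.0163 rad → d_gc = Rσ = 6942.1 nmi
Rhumb: Δφ = +1.0428, Δλ = +2.0162, Δψ = +1.1655, q = Δφ/Δψ = 0.8948 → d_rh = R√(Δφ²+q²Δλ²) = 7174.3 nmi
Excess = (7174.3 − 6942.1) / 6942.1 = 232.2 / 6942.1 = 3.34% ≈ 3.3%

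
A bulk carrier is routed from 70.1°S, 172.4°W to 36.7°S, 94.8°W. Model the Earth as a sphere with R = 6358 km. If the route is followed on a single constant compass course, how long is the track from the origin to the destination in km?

6045 km

Rhumb course C = atan2(Δλ, Δψ) with Δψ = ln[tan(π/4+φ₂/2)/tan(π/4+φ₁/2)] = +1.0511, Δλ = +1.3544 → C = 52.19°
d = R·|Δφ| / |cos C| = 6358·0.58294 / 0.61310 = 6045 km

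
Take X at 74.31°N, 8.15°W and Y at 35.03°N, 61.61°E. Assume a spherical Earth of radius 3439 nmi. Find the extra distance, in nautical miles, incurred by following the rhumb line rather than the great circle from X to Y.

136 nmi

Great circle: cos σ = sin φ₁ sin φ₂ + cos φ₁ cos φ₂ cos Δλ,  σ = 0.8902 rad → d_gc = 3061.5 nmi
Rhumb line: Δψ = -1.3286, q = Δφ/Δψ = 0.5160, d_rh = R√(Δφ²+q²Δλ²) = 3197.9 nmi
Excess = 3197.9 − 3061.5 = 136.4 ≈ 136 nmi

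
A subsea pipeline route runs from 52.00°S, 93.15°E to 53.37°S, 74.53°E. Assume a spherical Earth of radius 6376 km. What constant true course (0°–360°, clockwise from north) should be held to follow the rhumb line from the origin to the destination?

263.1°

Meridional parts: M(φ₁)=-1.0662, M(φ₂)=-1.1056 → ΔM = -0.0394;  Δλ = -0.3250 rad
tan C = Δλ / ΔM = +8.2381 → C = 263.08°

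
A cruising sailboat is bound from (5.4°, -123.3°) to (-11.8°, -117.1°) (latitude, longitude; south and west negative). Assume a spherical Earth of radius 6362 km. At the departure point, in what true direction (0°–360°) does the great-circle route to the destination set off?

160.3°

N = sin Δλ·cos φ₂ = +0.1057;  D = cos φ₁ sin φ₂ − sin φ₁ cos φ₂ cos Δλ = -0.2952
initial course = atan2(N, D) = 160.29°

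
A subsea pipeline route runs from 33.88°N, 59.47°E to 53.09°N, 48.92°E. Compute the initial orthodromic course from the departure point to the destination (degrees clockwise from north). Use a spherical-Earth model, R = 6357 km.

341.8°

θ = atan2( sin Δλ·cos φ₂ ,  cos φ₁ sin φ₂ − sin φ₁ cos φ₂ cos Δλ )
  = atan2(-0.1100, +0.3347) = 341.81°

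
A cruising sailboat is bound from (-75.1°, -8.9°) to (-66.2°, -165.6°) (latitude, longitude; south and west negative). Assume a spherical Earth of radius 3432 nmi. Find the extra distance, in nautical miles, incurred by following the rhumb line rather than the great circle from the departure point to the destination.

Great circle: cos σ = sin φ₁ sin φ₂ + cos φ₁ cos φ₂ cos Δλ,  σ = 0.6618 rad → d_gc = 2271.3 nmi
Rhumb line: Δψ = +0.4772, q = Δφ/Δψ = 0.3255, d_rh = R√(Δφ²+q²Δλ²) = 3101.6 nmi
Excess = 3101.6 − 2271.3 = 830.3 ≈ 830 nmi

830 nmi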